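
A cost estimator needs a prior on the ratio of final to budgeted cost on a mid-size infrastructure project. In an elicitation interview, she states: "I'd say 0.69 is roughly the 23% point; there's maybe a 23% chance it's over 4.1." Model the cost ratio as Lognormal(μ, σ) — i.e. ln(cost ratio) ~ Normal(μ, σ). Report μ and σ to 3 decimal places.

μ ≈ 0.520, σ ≈ 1.206

If T ~ Lognormal(μ,σ) then ln T ~ Normal(μ,σ), so the p-quantile of ln T is μ + z_p·σ.
ln(0.69) = -0.3711 and ln(4.1) = 1.411; z_{0.23} = -0.7388, z_{0.77} = 0.7388.
σ = (1.411 − -0.3711)/(0.7388 − (-0.7388)) = 1.206.
μ = -0.3711 − (-0.7388)·1.206 = 0.520.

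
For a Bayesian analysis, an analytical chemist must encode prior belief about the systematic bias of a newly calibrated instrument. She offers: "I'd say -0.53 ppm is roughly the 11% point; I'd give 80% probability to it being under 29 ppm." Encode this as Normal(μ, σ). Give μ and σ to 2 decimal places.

μ = 16.98, σ = 14.28

The p-quantile of Normal(μ,σ) is μ + z_p·σ, with z_{0.11} = -1.227 and z_{0.8} = 0.8416.
Eliminate σ: μ = (z₂·x₁ − z₁·x₂)/(z₂ − z₁) = (0.8416·-0.53 − (-1.227)·29)/2.068 = 16.98.
Then σ = (x₂ − x₁)/(z₂ − z₁) = (29 − -0.53)/2.068 = 14.28.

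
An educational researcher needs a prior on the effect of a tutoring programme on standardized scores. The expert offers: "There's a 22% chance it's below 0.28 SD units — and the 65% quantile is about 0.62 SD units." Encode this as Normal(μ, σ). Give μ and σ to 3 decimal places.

μ = 0.507, σ = 0.294

The p-quantile of Normal(μ,σ) is μ + z_p·σ, with z_{0.22} = -0.7722 and z_{0.65} = 0.3853.
Eliminate σ: μ = (z₂·x₁ − z₁·x₂)/(z₂ − z₁) = (0.3853·0.28 − (-0.7722)·0.62)/1.158 = 0.507.
Then σ = (x₂ − x₁)/(z₂ − z₁) = (0.62 − 0.28)/1.158 = 0.294.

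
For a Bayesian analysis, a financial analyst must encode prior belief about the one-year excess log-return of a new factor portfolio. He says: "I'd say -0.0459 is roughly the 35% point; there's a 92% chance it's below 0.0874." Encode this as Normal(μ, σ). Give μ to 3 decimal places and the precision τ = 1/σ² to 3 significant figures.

μ = -0.017, τ = 180

The p-quantile of Normal(μ,σ) is μ + z_p·σ, with z_{0.35} = -0.3853 and z_{0.92} = 1.405.
Eliminate σ: μ = (z₂·x₁ − z₁·x₂)/(z₂ − z₁) = (1.405·-0.0459 − (-0.3853)·0.0874)/1.79 = -0.017.
Then σ = (x₂ − x₁)/(z₂ − z₁) = (0.0874 − -0.0459)/1.79 = 0.074.
Precision τ = 1/σ² = 1/0.07445² = 180.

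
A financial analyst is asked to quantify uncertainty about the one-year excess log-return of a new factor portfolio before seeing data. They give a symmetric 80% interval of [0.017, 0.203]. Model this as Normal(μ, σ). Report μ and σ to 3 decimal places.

A symmetric 80% interval runs μ ± z·σ with z = 1.282.
Half-width = 0.093, so σ = 0.093/1.282 = 0.073.
μ is the interval midpoint, 0.110.

μ = 0.110, σ = 0.073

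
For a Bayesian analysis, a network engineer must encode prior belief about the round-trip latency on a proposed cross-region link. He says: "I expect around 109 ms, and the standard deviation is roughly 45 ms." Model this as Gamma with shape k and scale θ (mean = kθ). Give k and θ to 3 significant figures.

k ≈ 5.87, θ ≈ 18.6

For Gamma(k, scale θ): mean = kθ, variance = kθ², so CV = 1/√k.
CV = SD/mean = 45/109 = 0.4128, hence k = 1/CV² = 5.87.
Then θ = mean/k = 109/5.87 = 18.6.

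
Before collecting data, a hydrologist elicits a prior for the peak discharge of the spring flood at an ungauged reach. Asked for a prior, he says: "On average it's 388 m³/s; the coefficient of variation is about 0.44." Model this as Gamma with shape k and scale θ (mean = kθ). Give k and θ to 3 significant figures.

For Gamma(k, scale θ): mean = kθ, variance = kθ², so CV = 1/√k.
CV = 0.44, hence k = 1/CV² = 5.17.
Then θ = mean/k = 388/5.17 = 75.1.

k ≈ 5.17, θ ≈ 75.1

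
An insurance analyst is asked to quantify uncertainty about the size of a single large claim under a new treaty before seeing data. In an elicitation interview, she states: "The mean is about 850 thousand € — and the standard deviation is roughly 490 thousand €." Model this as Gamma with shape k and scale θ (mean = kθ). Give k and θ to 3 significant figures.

For Gamma(k, scale θ): mean = kθ, variance = kθ², so CV = 1/√k.
CV = SD/mean = 490/850 = 0.5765, hence k = 1/CV² = 3.01.
Then θ = mean/k = 850/3.01 = 282.

k ≈ 3.01, θ ≈ 282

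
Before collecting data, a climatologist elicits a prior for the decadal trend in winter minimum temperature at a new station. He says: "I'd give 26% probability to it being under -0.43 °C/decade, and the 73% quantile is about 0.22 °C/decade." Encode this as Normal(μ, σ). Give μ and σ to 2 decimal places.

μ = -0.10, σ = 0.52

For Normal(μ,σ), the p-quantile is μ + z_p·σ. Here z_{0.26} = -0.6433, z_{0.73} = 0.6128.
So -0.43 = μ − 0.6433σ and 0.22 = μ + 0.6128σ.
Subtracting: σ = (0.22 − -0.43)/(0.6128 − (-0.6433)) = 0.52.
Then μ = -0.43 − (-0.6433)·0.52 = -0.10.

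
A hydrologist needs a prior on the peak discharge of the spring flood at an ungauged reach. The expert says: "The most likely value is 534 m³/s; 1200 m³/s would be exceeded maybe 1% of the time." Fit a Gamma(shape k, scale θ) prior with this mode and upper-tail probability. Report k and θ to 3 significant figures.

k ≈ 8.32, θ ≈ 72.9

Gamma(k,θ) with k>1 has mode (k−1)θ, so θ = 534/(k−1).
Need P(X < 1200) = 0.99 with θ tied to k this way. Start at k = 2, θ = 534: P(X<1200) ≈ 0.657.
Too low — raise k to concentrate. Iterating converges to k ≈ 8.32.
Then θ = 534/(8.32−1) ≈ 72.9.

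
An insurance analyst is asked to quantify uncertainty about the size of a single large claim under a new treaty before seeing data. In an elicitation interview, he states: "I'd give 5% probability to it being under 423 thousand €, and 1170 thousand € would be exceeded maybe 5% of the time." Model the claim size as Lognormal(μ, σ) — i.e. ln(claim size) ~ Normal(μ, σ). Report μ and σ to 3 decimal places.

If T ~ Lognormal(μ,σ) then ln T ~ Normal(μ,σ), so the p-quantile of ln T is μ + z_p·σ.
ln(423) = 6.047 and ln(1170) = 7.065; z_{0.05} = -1.645, z_{0.95} = 1.645.
σ = (7.065 − 6.047)/(1.645 − (-1.645)) = 0.309.
μ = 6.047 − (-1.645)·0.309 = 6.556.

μ ≈ 6.556, σ ≈ 0.309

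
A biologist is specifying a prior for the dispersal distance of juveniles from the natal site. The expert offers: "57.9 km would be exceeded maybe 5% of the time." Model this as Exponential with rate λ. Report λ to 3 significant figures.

P(T > 57.9) = e^(−λ·57.9) = 0.05, so λ = −ln(0.05)/57.9 = 0.0517.

λ ≈ 0.0517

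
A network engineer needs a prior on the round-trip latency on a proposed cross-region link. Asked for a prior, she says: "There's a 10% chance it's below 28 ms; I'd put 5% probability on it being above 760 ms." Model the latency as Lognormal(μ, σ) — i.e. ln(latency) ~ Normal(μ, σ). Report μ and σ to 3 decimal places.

If T ~ Lognormal(μ,σ) then ln T ~ Normal(μ,σ), so the p-quantile of ln T is μ + z_p·σ.
ln(28) = 3.332 and ln(760) = 6.633; z_{0.1} = -1.282, z_{0.95} = 1.645.
σ = (6.633 − 3.332)/(1.645 − (-1.282)) = 1.128.
μ = 3.332 − (-1.282)·1.128 = 4.778.

μ ≈ 4.778, σ ≈ 1.128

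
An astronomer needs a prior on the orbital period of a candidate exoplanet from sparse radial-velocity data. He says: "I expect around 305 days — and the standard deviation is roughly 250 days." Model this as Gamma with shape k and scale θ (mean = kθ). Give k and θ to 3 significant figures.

k ≈ 1.49, θ ≈ 205

For Gamma(k, scale θ): mean = kθ, variance = kθ², so CV = 1/√k.
CV = SD/mean = 250/305 = 0.8197, hence k = 1/CV² = 1.49.
Then θ = mean/k = 305/1.49 = 205.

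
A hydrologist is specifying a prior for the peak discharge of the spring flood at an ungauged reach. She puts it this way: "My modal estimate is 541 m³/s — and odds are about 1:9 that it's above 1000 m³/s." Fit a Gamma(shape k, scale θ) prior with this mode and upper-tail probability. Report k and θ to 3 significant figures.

k ≈ 6.06, θ ≈ 107

Gamma(k,θ) with k>1 has mode (k−1)θ, so θ = 541/(k−1).
Need P(X < 1000) = 0.9 with θ tied to k this way. Start at k = 2, θ = 541: P(X<1000) ≈ 0.551.
Too low — raise k to concentrate. Iterating converges to k ≈ 6.06.
Then θ = 541/(6.06−1) ≈ 107.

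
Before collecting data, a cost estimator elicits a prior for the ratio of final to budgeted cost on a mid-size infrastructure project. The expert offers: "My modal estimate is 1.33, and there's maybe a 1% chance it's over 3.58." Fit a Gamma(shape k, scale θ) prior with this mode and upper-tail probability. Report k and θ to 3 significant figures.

Gamma(k,θ) with k>1 has mode (k−1)θ, so θ = 1.33/(k−1).
Need P(X < 3.58) = 0.99 with θ tied to k this way. Start at k = 2, θ = 1.33: P(X<3.58) ≈ 0.750.
Too low — raise k to concentrate. Iterating converges to k ≈ 5.71.
Then θ = 1.33/(5.71−1) ≈ 0.282.

k ≈ 5.71, θ ≈ 0.282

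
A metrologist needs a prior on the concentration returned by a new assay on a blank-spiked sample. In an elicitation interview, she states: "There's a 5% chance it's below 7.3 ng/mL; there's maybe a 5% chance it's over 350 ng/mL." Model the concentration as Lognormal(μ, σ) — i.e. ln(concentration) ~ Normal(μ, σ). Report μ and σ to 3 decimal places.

μ ≈ 3.923, σ ≈ 1.176

If T ~ Lognormal(μ,σ) then ln T ~ Normal(μ,σ), so the p-quantile of ln T is μ + z_p·σ.
ln(7.3) = 1.988 and ln(350) = 5.858; z_{0.05} = -1.645, z_{0.95} = 1.645.
σ = (5.858 − 1.988)/(1.645 − (-1.645)) = 1.176.
μ = 1.988 − (-1.645)·1.176 = 3.923.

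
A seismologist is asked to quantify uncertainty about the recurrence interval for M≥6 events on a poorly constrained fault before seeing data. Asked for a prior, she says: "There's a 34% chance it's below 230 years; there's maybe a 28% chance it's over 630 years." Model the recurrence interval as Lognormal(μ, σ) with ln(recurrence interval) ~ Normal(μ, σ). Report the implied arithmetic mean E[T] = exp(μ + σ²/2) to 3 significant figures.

E[T] ≈ 583 years

If T ~ Lognormal(μ,σ) then ln T ~ Normal(μ,σ), so the p-quantile of ln T is μ + z_p·σ.
ln(230) = 5.438 and ln(630) = 6.446; z_{0.34} = -0.4125, z_{0.72} = 0.5828.
σ = (6.446 − 5.438)/(0.5828 − (-0.4125)) = 1.012.
μ = 5.438 − (-0.4125)·1.012 = 5.856.
E[T] = exp(μ + σ²/2) = exp(5.856 + 0.5125) = 583 years.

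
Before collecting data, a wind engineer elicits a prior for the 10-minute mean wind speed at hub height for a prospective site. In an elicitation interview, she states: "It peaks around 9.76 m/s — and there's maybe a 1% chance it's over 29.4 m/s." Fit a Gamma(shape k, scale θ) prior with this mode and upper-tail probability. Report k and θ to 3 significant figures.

k ≈ 4.7, θ ≈ 2.64

Gamma(k,θ) with k>1 has mode (k−1)θ, so θ = 9.76/(k−1).
Need P(X < 29.4) = 0.99 with θ tied to k this way. Start at k = 2, θ = 9.76: P(X<29.4) ≈ 0.803.
Too low — raise k to concentrate. Iterating converges to k ≈ 4.7.
Then θ = 9.76/(4.7−1) ≈ 2.64.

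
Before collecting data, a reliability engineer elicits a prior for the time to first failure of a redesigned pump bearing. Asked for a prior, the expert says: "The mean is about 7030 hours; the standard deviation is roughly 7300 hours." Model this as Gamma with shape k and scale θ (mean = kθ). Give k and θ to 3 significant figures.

k ≈ 0.927, θ ≈ 7580

For Gamma(k, scale θ): mean = kθ, variance = kθ², so CV = 1/√k.
CV = SD/mean = 7300/7030 = 1.038, hence k = 1/CV² = 0.927.
Then θ = mean/k = 7030/0.927 = 7580.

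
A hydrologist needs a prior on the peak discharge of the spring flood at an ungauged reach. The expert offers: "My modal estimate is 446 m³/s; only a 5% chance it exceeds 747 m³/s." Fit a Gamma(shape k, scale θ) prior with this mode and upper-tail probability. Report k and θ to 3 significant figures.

Gamma(k,θ) with k>1 has mode (k−1)θ, so θ = 446/(k−1).
Need P(X < 747) = 0.95 with θ tied to k this way. Start at k = 2, θ = 446: P(X<747) ≈ 0.499.
Too low — raise k to concentrate. Iterating converges to k ≈ 11.5.
Then θ = 446/(11.5−1) ≈ 42.5.

k ≈ 11.5, θ ≈ 42.5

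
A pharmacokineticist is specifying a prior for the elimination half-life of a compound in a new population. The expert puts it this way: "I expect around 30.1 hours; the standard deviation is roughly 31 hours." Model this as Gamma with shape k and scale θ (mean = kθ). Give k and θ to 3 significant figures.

For Gamma(k, scale θ): mean = kθ, variance = kθ², so CV = 1/√k.
CV = SD/mean = 31/30.1 = 1.03, hence k = 1/CV² = 0.943.
Then θ = mean/k = 30.1/0.943 = 31.9.

k ≈ 0.943, θ ≈ 31.9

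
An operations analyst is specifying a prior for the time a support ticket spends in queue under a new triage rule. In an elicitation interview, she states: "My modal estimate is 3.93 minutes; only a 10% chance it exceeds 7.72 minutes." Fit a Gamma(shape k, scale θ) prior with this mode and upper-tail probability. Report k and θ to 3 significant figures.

Gamma(k,θ) with k>1 has mode (k−1)θ, so θ = 3.93/(k−1).
Need P(X < 7.72) = 0.9 with θ tied to k this way. Start at k = 2, θ = 3.93: P(X<7.72) ≈ 0.584.
Too low — raise k to concentrate. Iterating converges to k ≈ 5.2.
Then θ = 3.93/(5.2−1) ≈ 0.935.

k ≈ 5.2, θ ≈ 0.935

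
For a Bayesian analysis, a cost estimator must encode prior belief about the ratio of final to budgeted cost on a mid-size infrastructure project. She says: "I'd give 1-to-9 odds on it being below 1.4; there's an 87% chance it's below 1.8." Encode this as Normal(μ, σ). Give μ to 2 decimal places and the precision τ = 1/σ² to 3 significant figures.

μ = 1.61, τ = 36.2

The p-quantile of Normal(μ,σ) is μ + z_p·σ, with z_{0.1} = -1.282 and z_{0.87} = 1.126.
Eliminate σ: μ = (z₂·x₁ − z₁·x₂)/(z₂ − z₁) = (1.126·1.4 − (-1.282)·1.8)/2.408 = 1.61.
Then σ = (x₂ − x₁)/(z₂ − z₁) = (1.8 − 1.4)/2.408 = 0.17.
Precision τ = 1/σ² = 1/0.1661² = 36.2.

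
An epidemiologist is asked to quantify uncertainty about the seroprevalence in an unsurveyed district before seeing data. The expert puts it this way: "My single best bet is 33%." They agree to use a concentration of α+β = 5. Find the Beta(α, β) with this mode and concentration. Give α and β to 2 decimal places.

α = 1.99, β = 3.01

For α,β > 1 the Beta mode is (α−1)/(α+β−2). With α+β = 5, the mode is (α−1)/3.
Set (α−1)/3 = 0.33 → α = 1 + 0.33·3 = 1.99.
β = 5 − α = 3.01.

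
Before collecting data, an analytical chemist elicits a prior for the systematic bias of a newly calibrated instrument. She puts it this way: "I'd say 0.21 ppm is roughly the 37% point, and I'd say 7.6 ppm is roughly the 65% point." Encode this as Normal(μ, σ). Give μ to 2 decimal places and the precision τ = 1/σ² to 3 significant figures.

μ = 3.63, τ = 0.00942

For Normal(μ,σ), the p-quantile is μ + z_p·σ. Here z_{0.37} = -0.3319, z_{0.65} = 0.3853.
So 0.21 = μ − 0.3319σ and 7.6 = μ + 0.3853σ.
Subtracting: σ = (7.6 − 0.21)/(0.3853 − (-0.3319)) = 10.30.
Then μ = 0.21 − (-0.3319)·10.30 = 3.63.
Precision τ = 1/σ² = 1/10.3² = 0.00942.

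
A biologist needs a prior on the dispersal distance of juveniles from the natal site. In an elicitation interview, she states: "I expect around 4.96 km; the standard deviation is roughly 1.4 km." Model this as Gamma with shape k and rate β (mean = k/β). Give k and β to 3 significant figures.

k ≈ 12.6, β ≈ 2.53

For Gamma(k, rate β): mean = k/β, variance = k/β², so CV = 1/√k.
CV = SD/mean = 1.4/4.96 = 0.2823, hence k = 1/CV² = 12.6.
Then β = k/mean = 12.6/4.96 = 2.53.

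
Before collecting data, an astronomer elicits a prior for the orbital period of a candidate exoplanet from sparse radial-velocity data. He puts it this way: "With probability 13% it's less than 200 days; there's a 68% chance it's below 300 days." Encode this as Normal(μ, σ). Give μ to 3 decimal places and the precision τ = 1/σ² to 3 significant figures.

The p-quantile of Normal(μ,σ) is μ + z_p·σ, with z_{0.13} = -1.126 and z_{0.68} = 0.4677.
Eliminate σ: μ = (z₂·x₁ − z₁·x₂)/(z₂ − z₁) = (0.4677·200 − (-1.126)·300)/1.594 = 270.660.
Then σ = (x₂ − x₁)/(z₂ − z₁) = (300 − 200)/1.594 = 62.732.
Precision τ = 1/σ² = 1/62.73² = 0.000254.

μ = 270.660, τ = 0.000254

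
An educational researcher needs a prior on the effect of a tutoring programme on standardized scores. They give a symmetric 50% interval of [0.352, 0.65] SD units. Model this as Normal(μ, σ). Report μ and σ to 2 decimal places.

A symmetric 50% interval runs μ ± z·σ with z = 0.6745.
Half-width = 0.149, so σ = 0.149/0.6745 = 0.22.
μ is the interval midpoint, 0.50.

μ = 0.50, σ = 0.22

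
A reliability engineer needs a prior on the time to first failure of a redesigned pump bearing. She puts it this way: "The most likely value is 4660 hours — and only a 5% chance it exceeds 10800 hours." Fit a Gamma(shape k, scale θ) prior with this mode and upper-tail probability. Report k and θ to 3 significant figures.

k ≈ 4.88, θ ≈ 1200

Gamma(k,θ) with k>1 has mode (k−1)θ, so θ = 4660/(k−1).
Need P(X < 10800) = 0.95 with θ tied to k this way. Start at k = 2, θ = 4660: P(X<10800) ≈ 0.673.
Too low — raise k to concentrate. Iterating converges to k ≈ 4.88.
Then θ = 4660/(4.88−1) ≈ 1200.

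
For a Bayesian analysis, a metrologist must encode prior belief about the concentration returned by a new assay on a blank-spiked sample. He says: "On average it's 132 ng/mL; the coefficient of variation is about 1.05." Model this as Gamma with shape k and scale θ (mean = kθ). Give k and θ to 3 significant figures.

k ≈ 0.907, θ ≈ 146

For Gamma(k, scale θ): mean = kθ, variance = kθ², so CV = 1/√k.
CV = 1.05, hence k = 1/CV² = 0.907.
Then θ = mean/k = 132/0.907 = 146.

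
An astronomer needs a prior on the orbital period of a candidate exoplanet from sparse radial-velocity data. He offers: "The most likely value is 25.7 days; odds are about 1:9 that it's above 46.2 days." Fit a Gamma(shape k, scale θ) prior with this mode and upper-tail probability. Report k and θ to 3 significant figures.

Gamma(k,θ) with k>1 has mode (k−1)θ, so θ = 25.7/(k−1).
Need P(X < 46.2) = 0.9 with θ tied to k this way. Start at k = 2, θ = 25.7: P(X<46.2) ≈ 0.536.
Too low — raise k to concentrate. Iterating converges to k ≈ 6.53.
Then θ = 25.7/(6.53−1) ≈ 4.64.

k ≈ 6.53, θ ≈ 4.64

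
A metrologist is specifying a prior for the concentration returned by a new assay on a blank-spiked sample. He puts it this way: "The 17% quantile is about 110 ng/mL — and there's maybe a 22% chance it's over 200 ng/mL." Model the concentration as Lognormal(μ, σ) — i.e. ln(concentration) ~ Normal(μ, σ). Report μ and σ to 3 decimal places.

μ ≈ 5.031, σ ≈ 0.346

If T ~ Lognormal(μ,σ) then ln T ~ Normal(μ,σ), so the p-quantile of ln T is μ + z_p·σ.
ln(110) = 4.7 and ln(200) = 5.298; z_{0.17} = -0.9542, z_{0.78} = 0.7722.
σ = (5.298 − 4.7)/(0.7722 − (-0.9542)) = 0.346.
μ = 4.7 − (-0.9542)·0.346 = 5.031.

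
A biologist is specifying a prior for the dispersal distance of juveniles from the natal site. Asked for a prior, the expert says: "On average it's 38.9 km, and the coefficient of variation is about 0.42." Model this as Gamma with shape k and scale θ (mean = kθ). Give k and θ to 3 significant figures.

k ≈ 5.67, θ ≈ 6.86

For Gamma(k, scale θ): mean = kθ, variance = kθ², so CV = 1/√k.
CV = 0.42, hence k = 1/CV² = 5.67.
Then θ = mean/k = 38.9/5.67 = 6.86.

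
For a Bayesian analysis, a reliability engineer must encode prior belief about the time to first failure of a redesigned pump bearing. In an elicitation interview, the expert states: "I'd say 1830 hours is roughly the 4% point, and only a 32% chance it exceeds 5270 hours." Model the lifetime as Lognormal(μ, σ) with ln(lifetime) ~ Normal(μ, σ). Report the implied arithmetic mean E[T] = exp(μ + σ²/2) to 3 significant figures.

E[T] ≈ 4720 hours

If T ~ Lognormal(μ,σ) then ln T ~ Normal(μ,σ), so the p-quantile of ln T is μ + z_p·σ.
ln(1830) = 7.512 and ln(5270) = 8.57; z_{0.04} = -1.751, z_{0.68} = 0.4677.
σ = (8.57 − 7.512)/(0.4677 − (-1.751)) = 0.477.
μ = 7.512 − (-1.751)·0.477 = 8.347.
E[T] = exp(μ + σ²/2) = exp(8.347 + 0.1137) = 4720 hours.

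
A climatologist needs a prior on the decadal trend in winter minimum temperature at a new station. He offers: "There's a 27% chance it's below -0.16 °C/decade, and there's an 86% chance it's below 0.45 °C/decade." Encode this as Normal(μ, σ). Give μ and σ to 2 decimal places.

The p-quantile of Normal(μ,σ) is μ + z_p·σ, with z_{0.27} = -0.6128 and z_{0.86} = 1.08.
Eliminate σ: μ = (z₂·x₁ − z₁·x₂)/(z₂ − z₁) = (1.08·-0.16 − (-0.6128)·0.45)/1.693 = 0.06.
Then σ = (x₂ − x₁)/(z₂ − z₁) = (0.45 − -0.16)/1.693 = 0.36.

μ = 0.06, σ = 0.36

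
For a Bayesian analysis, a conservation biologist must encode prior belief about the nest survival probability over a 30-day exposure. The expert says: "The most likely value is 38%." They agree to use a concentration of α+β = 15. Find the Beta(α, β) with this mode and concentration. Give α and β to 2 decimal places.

For α,β > 1 the Beta mode is (α−1)/(α+β−2). With α+β = 15, the mode is (α−1)/13.
Set (α−1)/13 = 0.38 → α = 1 + 0.38·13 = 5.94.
β = 15 − α = 9.06.

α = 5.94, β = 9.06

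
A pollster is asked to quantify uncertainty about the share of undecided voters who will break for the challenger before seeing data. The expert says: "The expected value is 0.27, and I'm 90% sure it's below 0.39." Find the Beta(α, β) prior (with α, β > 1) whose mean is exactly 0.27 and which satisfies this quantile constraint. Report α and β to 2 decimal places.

α ≈ 6.36, β ≈ 17.20

With mean 0.27 fixed, write α = 0.27s, β = 0.73s where s = α+β.
Need P(θ < 0.39) = 0.9 under Beta(0.27s, 0.73s). Normal approximation: (q−m)/√(m(1−m)/s) ≈ z_{0.9} = 1.28, so s ≈ 0.27·0.73·(1.28)²/(0.39−0.27)² = 22.5.
At s = 22.5: P(θ<0.39) ≈ 0.895. Adjusting to match 0.9 gives s ≈ 23.57.
So α = 0.27·23.57 ≈ 6.36, β = 0.73·23.57 ≈ 17.20.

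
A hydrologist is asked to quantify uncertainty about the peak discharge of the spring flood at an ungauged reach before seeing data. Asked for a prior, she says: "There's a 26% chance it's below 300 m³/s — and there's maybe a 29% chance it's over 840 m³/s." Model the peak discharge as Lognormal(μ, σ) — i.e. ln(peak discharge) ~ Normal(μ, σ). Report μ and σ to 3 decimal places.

μ ≈ 6.257, σ ≈ 0.860

If T ~ Lognormal(μ,σ) then ln T ~ Normal(μ,σ), so the p-quantile of ln T is μ + z_p·σ.
ln(300) = 5.704 and ln(840) = 6.733; z_{0.26} = -0.6433, z_{0.71} = 0.5534.
σ = (6.733 − 5.704)/(0.5534 − (-0.6433)) = 0.860.
μ = 5.704 − (-0.6433)·0.860 = 6.257.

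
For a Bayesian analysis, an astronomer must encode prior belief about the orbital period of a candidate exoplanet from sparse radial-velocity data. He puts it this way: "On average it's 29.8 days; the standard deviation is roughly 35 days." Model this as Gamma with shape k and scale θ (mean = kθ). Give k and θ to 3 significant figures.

For Gamma(k, scale θ): mean = kθ, variance = kθ², so CV = 1/√k.
CV = SD/mean = 35/29.8 = 1.174, hence k = 1/CV² = 0.725.
Then θ = mean/k = 29.8/0.725 = 41.1.

k ≈ 0.725, θ ≈ 41.1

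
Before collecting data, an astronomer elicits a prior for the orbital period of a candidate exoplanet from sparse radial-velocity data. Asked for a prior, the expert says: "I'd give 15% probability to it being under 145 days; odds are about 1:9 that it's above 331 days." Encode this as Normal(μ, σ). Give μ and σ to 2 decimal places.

For Normal(μ,σ), the p-quantile is μ + z_p·σ. Here z_{0.15} = -1.036, z_{0.9} = 1.282.
So 145 = μ − 1.036σ and 331 = μ + 1.282σ.
Subtracting: σ = (331 − 145)/(1.282 − (-1.036)) = 80.24.
Then μ = 145 − (-1.036)·80.24 = 228.17.

μ = 228.17, σ = 80.24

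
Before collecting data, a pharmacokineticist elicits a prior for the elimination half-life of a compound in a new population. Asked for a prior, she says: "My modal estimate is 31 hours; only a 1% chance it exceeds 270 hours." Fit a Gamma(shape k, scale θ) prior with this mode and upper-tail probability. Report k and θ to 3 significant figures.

k ≈ 1.7, θ ≈ 44.6

Gamma(k,θ) with k>1 has mode (k−1)θ, so θ = 31/(k−1).
Need P(X < 270) = 0.99 with θ tied to k this way. Start at k = 2, θ = 31: P(X<270) ≈ 0.998.
Too high — lower k to spread out. Iterating converges to k ≈ 1.7.
Then θ = 31/(1.7−1) ≈ 44.6.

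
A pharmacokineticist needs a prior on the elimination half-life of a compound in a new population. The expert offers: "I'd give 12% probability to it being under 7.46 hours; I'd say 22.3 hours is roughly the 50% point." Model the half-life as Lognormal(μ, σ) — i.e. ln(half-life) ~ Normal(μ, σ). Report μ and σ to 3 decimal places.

If T ~ Lognormal(μ,σ) then ln T ~ Normal(μ,σ), so the p-quantile of ln T is μ + z_p·σ.
ln(7.46) = 2.01 and ln(22.3) = 3.105; z_{0.12} = -1.175, z_{0.5} = 0.
σ = (3.105 − 2.01)/(0 − (-1.175)) = 0.932.
μ = 2.01 − (-1.175)·0.932 = 3.105.

μ ≈ 3.105, σ ≈ 0.932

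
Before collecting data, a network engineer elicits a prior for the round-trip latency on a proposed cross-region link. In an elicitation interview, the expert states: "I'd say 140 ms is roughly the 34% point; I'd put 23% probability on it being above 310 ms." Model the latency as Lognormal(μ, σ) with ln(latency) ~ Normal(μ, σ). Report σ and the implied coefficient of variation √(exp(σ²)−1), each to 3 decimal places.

σ ≈ 0.690, CV ≈ 0.782

If T ~ Lognormal(μ,σ) then ln T ~ Normal(μ,σ), so the p-quantile of ln T is μ + z_p·σ.
ln(140) = 4.942 and ln(310) = 5.737; z_{0.34} = -0.4125, z_{0.77} = 0.7388.
σ = (5.737 − 4.942)/(0.7388 − (-0.4125)) = 0.690.
μ = 4.942 − (-0.4125)·0.690 = 5.226.
CV = √(exp(σ²)−1) = √(exp(0.4767)−1) = 0.782.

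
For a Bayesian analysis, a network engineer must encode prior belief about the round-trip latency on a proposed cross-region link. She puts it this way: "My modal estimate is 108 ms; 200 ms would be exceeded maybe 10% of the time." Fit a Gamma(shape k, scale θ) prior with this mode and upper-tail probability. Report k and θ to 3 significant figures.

Gamma(k,θ) with k>1 has mode (k−1)θ, so θ = 108/(k−1).
Need P(X < 200) = 0.9 with θ tied to k this way. Start at k = 2, θ = 108: P(X<200) ≈ 0.552.
Too low — raise k to concentrate. Iterating converges to k ≈ 6.03.
Then θ = 108/(6.03−1) ≈ 21.5.

k ≈ 6.03, θ ≈ 21.5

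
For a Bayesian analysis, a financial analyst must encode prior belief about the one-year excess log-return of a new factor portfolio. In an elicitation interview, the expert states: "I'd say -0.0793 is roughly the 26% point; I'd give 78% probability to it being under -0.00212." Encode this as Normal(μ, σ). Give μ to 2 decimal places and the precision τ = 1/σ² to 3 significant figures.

The p-quantile of Normal(μ,σ) is μ + z_p·σ, with z_{0.26} = -0.6433 and z_{0.78} = 0.7722.
Eliminate σ: μ = (z₂·x₁ − z₁·x₂)/(z₂ − z₁) = (0.7722·-0.0793 − (-0.6433)·-0.00212)/1.416 = -0.04.
Then σ = (x₂ − x₁)/(z₂ − z₁) = (-0.00212 − -0.0793)/1.416 = 0.05.
Precision τ = 1/σ² = 1/0.05452² = 336.

μ = -0.04, τ = 336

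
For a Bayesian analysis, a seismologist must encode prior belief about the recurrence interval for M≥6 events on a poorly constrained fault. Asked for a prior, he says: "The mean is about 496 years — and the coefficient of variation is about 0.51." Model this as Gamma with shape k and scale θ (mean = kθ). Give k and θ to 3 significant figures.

For Gamma(k, scale θ): mean = kθ, variance = kθ², so CV = 1/√k.
CV = 0.51, hence k = 1/CV² = 3.84.
Then θ = mean/k = 496/3.84 = 129.

k ≈ 3.84, θ ≈ 129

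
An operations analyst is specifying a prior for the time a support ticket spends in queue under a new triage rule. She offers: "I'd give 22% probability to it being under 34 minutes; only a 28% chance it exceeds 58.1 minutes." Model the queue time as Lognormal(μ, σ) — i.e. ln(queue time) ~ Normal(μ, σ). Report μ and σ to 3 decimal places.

If T ~ Lognormal(μ,σ) then ln T ~ Normal(μ,σ), so the p-quantile of ln T is μ + z_p·σ.
ln(34) = 3.526 and ln(58.1) = 4.062; z_{0.22} = -0.7722, z_{0.72} = 0.5828.
σ = (4.062 − 3.526)/(0.5828 − (-0.7722)) = 0.395.
μ = 3.526 − (-0.7722)·0.395 = 3.832.

μ ≈ 3.832, σ ≈ 0.395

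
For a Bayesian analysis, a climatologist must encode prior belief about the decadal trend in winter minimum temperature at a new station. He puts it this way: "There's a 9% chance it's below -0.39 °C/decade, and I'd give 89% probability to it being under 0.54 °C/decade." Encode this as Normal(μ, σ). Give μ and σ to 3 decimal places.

The p-quantile of Normal(μ,σ) is μ + z_p·σ, with z_{0.09} = -1.341 and z_{0.89} = 1.227.
Eliminate σ: μ = (z₂·x₁ − z₁·x₂)/(z₂ − z₁) = (1.227·-0.39 − (-1.341)·0.54)/2.567 = 0.096.
Then σ = (x₂ − x₁)/(z₂ − z₁) = (0.54 − -0.39)/2.567 = 0.362.

μ = 0.096, σ = 0.362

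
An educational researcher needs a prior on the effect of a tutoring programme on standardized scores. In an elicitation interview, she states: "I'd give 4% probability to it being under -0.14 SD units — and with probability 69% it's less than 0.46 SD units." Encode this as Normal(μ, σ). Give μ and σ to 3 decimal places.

μ = 0.328, σ = 0.267

For Normal(μ,σ), the p-quantile is μ + z_p·σ. Here z_{0.04} = -1.751, z_{0.69} = 0.4959.
So -0.14 = μ − 1.751σ and 0.46 = μ + 0.4959σ.
Subtracting: σ = (0.46 − -0.14)/(0.4959 − (-1.751)) = 0.267.
Then μ = -0.14 − (-1.751)·0.267 = 0.328.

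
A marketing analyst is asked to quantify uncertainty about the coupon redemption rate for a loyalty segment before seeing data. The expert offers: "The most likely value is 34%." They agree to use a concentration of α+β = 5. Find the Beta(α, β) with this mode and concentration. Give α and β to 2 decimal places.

For α,β > 1 the Beta mode is (α−1)/(α+β−2). With α+β = 5, the mode is (α−1)/3.
Set (α−1)/3 = 0.34 → α = 1 + 0.34·3 = 2.02.
β = 5 − α = 2.98.

α = 2.02, β = 2.98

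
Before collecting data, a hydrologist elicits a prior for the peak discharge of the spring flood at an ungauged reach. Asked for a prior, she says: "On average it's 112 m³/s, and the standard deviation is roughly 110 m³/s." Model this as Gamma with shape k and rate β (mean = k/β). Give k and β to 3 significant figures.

k ≈ 1.04, β ≈ 0.00926

For Gamma(k, rate β): mean = k/β, variance = k/β², so CV = 1/√k.
CV = SD/mean = 110/112 = 0.9821, hence k = 1/CV² = 1.04.
Then β = k/mean = 1.04/112 = 0.00926.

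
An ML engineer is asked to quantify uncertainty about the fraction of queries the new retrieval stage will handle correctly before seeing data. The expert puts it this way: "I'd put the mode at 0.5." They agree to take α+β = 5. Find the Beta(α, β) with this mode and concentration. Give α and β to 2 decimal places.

α = 2.50, β = 2.50

For α,β > 1 the Beta mode is (α−1)/(α+β−2). With α+β = 5, the mode is (α−1)/3.
Set (α−1)/3 = 0.5 → α = 1 + 0.5·3 = 2.50.
β = 5 − α = 2.50.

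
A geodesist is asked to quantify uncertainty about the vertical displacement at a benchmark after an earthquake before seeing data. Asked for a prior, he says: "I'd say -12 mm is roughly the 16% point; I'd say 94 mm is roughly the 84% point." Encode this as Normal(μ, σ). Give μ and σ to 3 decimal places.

The p-quantile of Normal(μ,σ) is μ + z_p·σ, with z_{0.16} = -0.9945 and z_{0.84} = 0.9945.
Eliminate σ: μ = (z₂·x₁ − z₁·x₂)/(z₂ − z₁) = (0.9945·-12 − (-0.9945)·94)/1.989 = 41.000.
Then σ = (x₂ − x₁)/(z₂ − z₁) = (94 − -12)/1.989 = 53.295.

μ = 41.000, σ = 53.295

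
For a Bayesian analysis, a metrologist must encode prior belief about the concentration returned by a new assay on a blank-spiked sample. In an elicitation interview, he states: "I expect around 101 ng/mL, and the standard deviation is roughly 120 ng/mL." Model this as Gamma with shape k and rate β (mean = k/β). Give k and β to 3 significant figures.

For Gamma(k, rate β): mean = k/β, variance = k/β², so CV = 1/√k.
CV = SD/mean = 120/101 = 1.188, hence k = 1/CV² = 0.708.
Then β = k/mean = 0.708/101 = 0.00701.

k ≈ 0.708, β ≈ 0.00701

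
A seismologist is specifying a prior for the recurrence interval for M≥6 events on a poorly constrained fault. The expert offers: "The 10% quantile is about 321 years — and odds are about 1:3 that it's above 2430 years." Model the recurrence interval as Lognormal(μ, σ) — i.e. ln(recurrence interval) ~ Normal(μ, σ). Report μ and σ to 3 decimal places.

μ ≈ 7.098, σ ≈ 1.035

If T ~ Lognormal(μ,σ) then ln T ~ Normal(μ,σ), so the p-quantile of ln T is μ + z_p·σ.
ln(321) = 5.771 and ln(2430) = 7.796; z_{0.1} = -1.282, z_{0.75} = 0.6745.
σ = (7.796 − 5.771)/(0.6745 − (-1.282)) = 1.035.
μ = 5.771 − (-1.282)·1.035 = 7.098.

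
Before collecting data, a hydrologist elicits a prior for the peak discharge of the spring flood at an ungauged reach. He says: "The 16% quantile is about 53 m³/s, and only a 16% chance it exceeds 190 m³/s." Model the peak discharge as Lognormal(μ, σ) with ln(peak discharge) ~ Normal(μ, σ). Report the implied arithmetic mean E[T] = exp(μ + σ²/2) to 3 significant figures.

E[T] ≈ 123 m³/s

If T ~ Lognormal(μ,σ) then ln T ~ Normal(μ,σ), so the p-quantile of ln T is μ + z_p·σ.
ln(53) = 3.97 and ln(190) = 5.247; z_{0.16} = -0.9945, z_{0.84} = 0.9945.
σ = (5.247 − 3.97)/(0.9945 − (-0.9945)) = 0.642.
μ = 3.97 − (-0.9945)·0.642 = 4.609.
E[T] = exp(μ + σ²/2) = exp(4.609 + 0.2060) = 123 m³/s.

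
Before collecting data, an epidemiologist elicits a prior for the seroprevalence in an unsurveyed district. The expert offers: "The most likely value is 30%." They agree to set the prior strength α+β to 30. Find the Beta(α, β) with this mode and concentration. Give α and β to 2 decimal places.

For α,β > 1 the Beta mode is (α−1)/(α+β−2). With α+β = 30, the mode is (α−1)/28.
Set (α−1)/28 = 0.3 → α = 1 + 0.3·28 = 9.40.
β = 30 − α = 20.60.

α = 9.40, β = 20.60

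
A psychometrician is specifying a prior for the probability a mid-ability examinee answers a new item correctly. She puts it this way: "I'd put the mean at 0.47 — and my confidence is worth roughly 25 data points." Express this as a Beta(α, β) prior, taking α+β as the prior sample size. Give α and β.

α = 11.75, β = 13.25

Under the effective-sample-size interpretation, Beta(α, β) has prior mean α/(α+β) and prior sample size α+β.
So α+β = 25 and α/(α+β) = 0.47, giving α = 0.47·25 = 11.75 and β = 25 − 11.75 = 13.25.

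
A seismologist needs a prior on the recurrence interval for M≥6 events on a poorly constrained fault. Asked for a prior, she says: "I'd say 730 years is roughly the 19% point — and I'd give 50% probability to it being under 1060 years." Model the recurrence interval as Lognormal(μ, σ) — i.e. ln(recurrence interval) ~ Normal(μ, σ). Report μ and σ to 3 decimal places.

μ ≈ 6.966, σ ≈ 0.425

If T ~ Lognormal(μ,σ) then ln T ~ Normal(μ,σ), so the p-quantile of ln T is μ + z_p·σ.
ln(730) = 6.593 and ln(1060) = 6.966; z_{0.19} = -0.8779, z_{0.5} = 0.
σ = (6.966 − 6.593)/(0 − (-0.8779)) = 0.425.
μ = 6.593 − (-0.8779)·0.425 = 6.966.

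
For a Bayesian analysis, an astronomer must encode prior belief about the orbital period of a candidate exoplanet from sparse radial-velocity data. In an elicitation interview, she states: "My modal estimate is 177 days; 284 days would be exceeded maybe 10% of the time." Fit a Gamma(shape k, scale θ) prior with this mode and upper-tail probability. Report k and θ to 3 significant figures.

Gamma(k,θ) with k>1 has mode (k−1)θ, so θ = 177/(k−1).
Need P(X < 284) = 0.9 with θ tied to k this way. Start at k = 2, θ = 177: P(X<284) ≈ 0.477.
Too low — raise k to concentrate. Iterating converges to k ≈ 9.41.
Then θ = 177/(9.41−1) ≈ 21.1.

k ≈ 9.41, θ ≈ 21.1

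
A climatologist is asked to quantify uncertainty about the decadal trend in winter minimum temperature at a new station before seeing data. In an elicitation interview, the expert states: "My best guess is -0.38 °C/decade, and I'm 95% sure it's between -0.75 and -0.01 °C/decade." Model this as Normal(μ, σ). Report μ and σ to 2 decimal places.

A symmetric 95% interval runs μ ± z·σ with z = 1.96.
Half-width = 0.37, so σ = 0.37/1.96 = 0.19.
μ is the stated best guess, -0.38.

μ = -0.38, σ = 0.19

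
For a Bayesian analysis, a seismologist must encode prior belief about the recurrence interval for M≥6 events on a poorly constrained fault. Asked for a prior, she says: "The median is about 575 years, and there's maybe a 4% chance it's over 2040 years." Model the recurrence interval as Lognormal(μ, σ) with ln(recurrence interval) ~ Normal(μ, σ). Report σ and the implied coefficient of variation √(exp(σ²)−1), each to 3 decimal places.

σ ≈ 0.723, CV ≈ 0.829

If T ~ Lognormal(μ,σ) then ln T ~ Normal(μ,σ), so the p-quantile of ln T is μ + z_p·σ.
ln(575) = 6.354 and ln(2040) = 7.621; z_{0.5} = 0, z_{0.96} = 1.751.
σ = (7.621 − 6.354)/(1.751 − (0)) = 0.723.
μ = 6.354 − (0)·0.723 = 6.354.
CV = √(exp(σ²)−1) = √(exp(0.5232)−1) = 0.829.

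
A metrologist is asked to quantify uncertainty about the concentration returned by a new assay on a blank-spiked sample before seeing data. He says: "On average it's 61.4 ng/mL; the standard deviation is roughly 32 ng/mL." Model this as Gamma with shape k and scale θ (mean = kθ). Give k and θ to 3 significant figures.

For Gamma(k, scale θ): mean = kθ, variance = kθ², so CV = 1/√k.
CV = SD/mean = 32/61.4 = 0.5212, hence k = 1/CV² = 3.68.
Then θ = mean/k = 61.4/3.68 = 16.7.

k ≈ 3.68, θ ≈ 16.7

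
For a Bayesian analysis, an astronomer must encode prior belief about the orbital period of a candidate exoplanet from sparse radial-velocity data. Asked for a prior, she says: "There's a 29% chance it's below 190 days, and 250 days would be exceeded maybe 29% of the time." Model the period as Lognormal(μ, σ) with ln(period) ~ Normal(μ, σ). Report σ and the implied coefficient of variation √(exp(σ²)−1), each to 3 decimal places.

If T ~ Lognormal(μ,σ) then ln T ~ Normal(μ,σ), so the p-quantile of ln T is μ + z_p·σ.
ln(190) = 5.247 and ln(250) = 5.521; z_{0.29} = -0.5534, z_{0.71} = 0.5534.
σ = (5.521 − 5.247)/(0.5534 − (-0.5534)) = 0.248.
μ = 5.247 − (-0.5534)·0.248 = 5.384.
CV = √(exp(σ²)−1) = √(exp(0.0615)−1) = 0.252.

σ ≈ 0.248, CV ≈ 0.252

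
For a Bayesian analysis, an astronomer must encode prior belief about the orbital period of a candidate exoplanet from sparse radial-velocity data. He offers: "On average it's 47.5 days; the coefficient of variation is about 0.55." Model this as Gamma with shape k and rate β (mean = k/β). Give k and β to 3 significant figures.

For Gamma(k, rate β): mean = k/β, variance = k/β², so CV = 1/√k.
CV = 0.55, hence k = 1/CV² = 3.31.
Then β = k/mean = 3.31/47.5 = 0.0696.

k ≈ 3.31, β ≈ 0.0696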